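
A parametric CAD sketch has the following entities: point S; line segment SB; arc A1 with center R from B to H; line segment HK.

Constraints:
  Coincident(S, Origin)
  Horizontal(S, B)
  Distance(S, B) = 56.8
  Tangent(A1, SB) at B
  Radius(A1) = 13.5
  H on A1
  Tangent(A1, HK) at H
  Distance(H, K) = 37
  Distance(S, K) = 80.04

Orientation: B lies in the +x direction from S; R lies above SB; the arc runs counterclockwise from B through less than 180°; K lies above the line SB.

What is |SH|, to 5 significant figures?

71.877

S is at the origin; SB is horizontal with |SB| = 56.8 and B on the +x side, so B = (56.800, 0.0000). A1 meets SB tangentially, so RB is at right angles to SB, so R = B + (0, 13.5) = (56.800, 13.500). Since RH ⟂ HK (tangency), |RK| = √(13.5² + 37.0²) = 39.386 regardless of where H sits on A1. So K lies on both circle(S, 80.04) and circle(R, 39.386); the above-SB intersection is K = (60.209, 52.738). H is the foot of the tangent from K: H = (69.835, 17.012).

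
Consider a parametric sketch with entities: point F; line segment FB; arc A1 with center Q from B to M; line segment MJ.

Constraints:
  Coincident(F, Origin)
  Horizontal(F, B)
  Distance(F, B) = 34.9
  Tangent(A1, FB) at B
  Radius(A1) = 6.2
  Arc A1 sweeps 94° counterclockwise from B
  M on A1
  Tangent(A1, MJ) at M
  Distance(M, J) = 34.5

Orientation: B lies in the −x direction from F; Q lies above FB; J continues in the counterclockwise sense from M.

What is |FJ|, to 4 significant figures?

51.51

F is at the origin; FB is horizontal with |FB| = 34.9 and B on the −x side, so B = (-34.90, 0.000). Since A1 is tangent to FB there, QB ⟂ FB, so Q = B + (0, 6.2) = (-34.90, 6.200). On A1, B sits at bearing -90° from Q; a 94° counterclockwise sweep puts M at bearing 4°, so M = Q + 6.2·(cos 4°, sin 4°) = (-28.72, 6.632). A1 meets MJ tangentially, so QM is at right angles to MJ, so MJ runs along (−sin 4°, cos 4°); with |MJ| = 34.5, J = (-31.12, 41.05). Then |FJ| = |J − F| = 51.51.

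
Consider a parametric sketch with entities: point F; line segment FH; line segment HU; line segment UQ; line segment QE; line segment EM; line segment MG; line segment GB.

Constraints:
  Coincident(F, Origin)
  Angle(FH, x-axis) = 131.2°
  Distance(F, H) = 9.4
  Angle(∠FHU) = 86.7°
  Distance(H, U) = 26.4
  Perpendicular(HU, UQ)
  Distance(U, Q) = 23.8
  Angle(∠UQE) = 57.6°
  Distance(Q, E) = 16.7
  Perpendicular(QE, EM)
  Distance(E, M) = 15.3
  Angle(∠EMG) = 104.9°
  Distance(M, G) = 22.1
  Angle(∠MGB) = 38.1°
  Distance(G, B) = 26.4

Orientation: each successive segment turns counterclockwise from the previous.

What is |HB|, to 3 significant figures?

24.6

F is at the origin; FH runs at 131.2° with length 9.4, so H = (-6.19, 7.07). ∠FHU = 86.7° gives HU at -136° from the x-axis; with |HU| = 26.4, U = (-25.0, -11.4). The perpendicularity gives UQ at right angles to HU, so UQ runs at -45.5°; with |UQ| = 23.8, Q = (-8.34, -28.4). ∠UQE = 57.6° gives QE at 76.9° from the x-axis; with |QE| = 16.7, E = (-4.55, -12.1). The perpendicularity gives EM at right angles to QE, so EM runs at 167°; with |EM| = 15.3, M = (-19.5, -8.67). ∠EMG = 104.9° gives MG at -118° from the x-axis; with |MG| = 22.1, G = (-29.8, -28.2). ∠MGB = 38.1° gives GB at 23.9° from the x-axis; with |GB| = 26.4, B = (-5.70, -17.5). Then |HB| = |B − H| = 24.6.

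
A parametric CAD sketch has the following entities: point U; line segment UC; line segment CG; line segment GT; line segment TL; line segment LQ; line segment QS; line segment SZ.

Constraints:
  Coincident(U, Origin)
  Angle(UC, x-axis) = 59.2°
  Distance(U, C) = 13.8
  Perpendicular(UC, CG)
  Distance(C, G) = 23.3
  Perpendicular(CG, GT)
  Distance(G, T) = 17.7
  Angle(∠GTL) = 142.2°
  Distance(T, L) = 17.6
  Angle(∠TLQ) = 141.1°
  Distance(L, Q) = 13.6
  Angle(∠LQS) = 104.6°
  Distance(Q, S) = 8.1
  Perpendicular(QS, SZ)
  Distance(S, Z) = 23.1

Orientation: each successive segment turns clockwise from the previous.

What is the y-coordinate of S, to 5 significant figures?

-9.5231

∠TLQ = 141.1° gives LQ at 162.50° from the x-axis; with |LQ| = 13.6, Q = (-11.340, -17.613). ∠LQS = 104.6° gives QS at 87.100° from the x-axis; with |QS| = 8.1, S = (-10.931, -9.5231). So S.y = -9.5231.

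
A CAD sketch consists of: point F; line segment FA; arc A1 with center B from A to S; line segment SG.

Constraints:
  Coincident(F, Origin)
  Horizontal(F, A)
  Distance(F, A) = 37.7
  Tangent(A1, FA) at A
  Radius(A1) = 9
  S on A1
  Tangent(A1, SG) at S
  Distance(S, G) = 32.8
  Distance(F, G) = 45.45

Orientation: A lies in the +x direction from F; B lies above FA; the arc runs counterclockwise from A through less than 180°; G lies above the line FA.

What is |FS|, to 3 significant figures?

46.9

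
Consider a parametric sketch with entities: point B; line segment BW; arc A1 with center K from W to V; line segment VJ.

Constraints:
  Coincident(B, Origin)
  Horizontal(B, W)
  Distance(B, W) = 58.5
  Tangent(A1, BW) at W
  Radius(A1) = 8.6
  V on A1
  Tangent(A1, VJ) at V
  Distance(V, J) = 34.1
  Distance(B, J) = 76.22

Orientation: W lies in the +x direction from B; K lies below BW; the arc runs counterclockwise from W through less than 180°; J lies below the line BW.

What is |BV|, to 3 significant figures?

51.8

B is at the origin; BW is horizontal with |BW| = 58.5 and W on the +x side, so W = (58.5, 0.00). Since A1 is tangent to BW there, KW ⟂ BW, so K = W + (0, -8.6) = (58.5, -8.60). Since KV ⟂ VJ (tangency), |KJ| = √(8.6² + 34.1²) = 35.2 regardless of where V sits on A1. So J lies on both circle(B, 76.22) and circle(K, 35.2); the below-BW intersection is J = (62.6, -43.5). V is the foot of the tangent from J: V = (50.5, -11.7).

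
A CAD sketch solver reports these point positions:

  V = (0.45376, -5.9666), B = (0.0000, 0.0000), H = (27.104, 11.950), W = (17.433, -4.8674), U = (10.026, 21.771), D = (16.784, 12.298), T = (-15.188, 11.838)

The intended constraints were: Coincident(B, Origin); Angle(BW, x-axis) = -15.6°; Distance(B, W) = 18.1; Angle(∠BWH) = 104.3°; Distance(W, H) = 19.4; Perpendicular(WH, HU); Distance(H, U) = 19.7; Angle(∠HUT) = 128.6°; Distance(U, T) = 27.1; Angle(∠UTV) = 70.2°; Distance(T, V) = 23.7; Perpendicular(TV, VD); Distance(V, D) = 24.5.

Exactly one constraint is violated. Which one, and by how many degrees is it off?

Perpendicular(TV, VD) — off by 6.90°.

B = (0.00, 0.00) ✓; BW at -15.60° ✓; |BW| = 18.10 ✓; ∠BWH = 104.3° ✓; |WH| = 19.40 ✓; ∠(WH, HU) = 90.00° ✓; |HU| = 19.70 ✓; ∠HUT = 128.6° ✓; |UT| = 27.10 ✓; ∠UTV = 70.20° ✓; |TV| = 23.70 ✓; ∠(TV, VD) = 96.90° ✗; |VD| = 24.50 ✓.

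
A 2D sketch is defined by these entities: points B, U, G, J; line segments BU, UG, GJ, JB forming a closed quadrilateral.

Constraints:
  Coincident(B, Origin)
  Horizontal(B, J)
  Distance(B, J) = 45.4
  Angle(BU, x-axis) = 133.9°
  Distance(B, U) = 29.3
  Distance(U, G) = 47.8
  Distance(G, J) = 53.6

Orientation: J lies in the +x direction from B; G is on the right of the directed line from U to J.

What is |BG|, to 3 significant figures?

23.5

B is at the origin; B and J share the same y with |BJ| = 45.4 and J in +x, so J = (45.4, 0). BU runs at 133.9° with |BU| = 29.3, so U = (-20.3, 21.1). G is determined by |UG| = 47.8 and |GJ| = 53.6 together: it lies at the intersection of circle(U, 47.8) and circle(J, 53.6). With |UJ| = 69.0, the foot of the radical line on UJ is 30.3 from U and the perpendicular offset is √(47.8² − 30.3²) = 37.0. Taking the right-of-UJ solution: G = (-2.83, -23.4).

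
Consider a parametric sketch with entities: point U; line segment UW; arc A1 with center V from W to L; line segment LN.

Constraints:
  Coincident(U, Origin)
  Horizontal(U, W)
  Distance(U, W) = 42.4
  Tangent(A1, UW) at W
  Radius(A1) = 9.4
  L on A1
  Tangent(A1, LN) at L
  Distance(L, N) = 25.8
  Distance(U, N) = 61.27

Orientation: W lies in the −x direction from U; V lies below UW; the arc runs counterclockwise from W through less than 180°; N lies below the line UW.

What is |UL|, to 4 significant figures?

52.76

U is at the origin; UW is horizontal with |UW| = 42.4 and W on the −x side, so W = (-42.40, 0.000). A1 meets UW tangentially, so VW is at right angles to UW, so V = W + (0, -9.4) = (-42.40, -9.400). Since VL ⟂ LN (tangency), |VN| = √(9.4² + 25.8²) = 27.46 regardless of where L sits on A1. So N lies on both circle(U, 61.27) and circle(V, 27.46); the below-UW intersection is N = (-49.66, -35.88). L is the foot of the tangent from N: L = (-51.77, -10.17).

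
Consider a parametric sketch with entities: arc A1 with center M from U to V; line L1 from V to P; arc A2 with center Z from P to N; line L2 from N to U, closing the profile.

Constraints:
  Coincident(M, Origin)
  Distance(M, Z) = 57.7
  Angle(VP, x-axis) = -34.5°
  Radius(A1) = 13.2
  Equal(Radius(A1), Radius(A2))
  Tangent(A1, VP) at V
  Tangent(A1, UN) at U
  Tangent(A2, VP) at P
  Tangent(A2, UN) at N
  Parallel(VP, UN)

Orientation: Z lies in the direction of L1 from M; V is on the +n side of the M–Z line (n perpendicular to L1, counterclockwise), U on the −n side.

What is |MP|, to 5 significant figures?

59.191

Tangency of A1 to both parallel lines with radius 13.2 puts V and U at M ± 13.2·n: V = (7.4766, 10.878), U = (-7.4766, -10.878). Equal radii place P and N the same way about Z: P = Z + 13.2·n = (55.029, -21.803), N = Z − 13.2·n = (40.076, -43.560). Then |MP| = |P − M| = 59.191.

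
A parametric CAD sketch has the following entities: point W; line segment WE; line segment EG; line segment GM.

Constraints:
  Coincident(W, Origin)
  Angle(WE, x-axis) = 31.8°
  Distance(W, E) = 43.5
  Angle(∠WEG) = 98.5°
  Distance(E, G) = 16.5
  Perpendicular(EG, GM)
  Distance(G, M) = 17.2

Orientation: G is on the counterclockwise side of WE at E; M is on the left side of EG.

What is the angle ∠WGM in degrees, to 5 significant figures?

28.056°

W is at the origin; WE runs at 31.8° with length 43.5, so E = 43.5·(cos 31.8°, sin 31.8°) = (36.970, 22.923). ∠WEG = 98.5°, so EG runs at 31.8° + (180° − 98.5°) = 113.30° from the x-axis; with |EG| = 16.5, G = E + 16.5·(cos 113.30°, sin 113.30°) = (30.444, 38.077). EG is perpendicular to GM; with |GM| = 17.2 on the left of EG, M = G + 17.2·(-0.91845, -0.39555) = (14.647, 31.274). Then cos ∠WGM = GW·GM / (|GW||GM|), giving 28.056°.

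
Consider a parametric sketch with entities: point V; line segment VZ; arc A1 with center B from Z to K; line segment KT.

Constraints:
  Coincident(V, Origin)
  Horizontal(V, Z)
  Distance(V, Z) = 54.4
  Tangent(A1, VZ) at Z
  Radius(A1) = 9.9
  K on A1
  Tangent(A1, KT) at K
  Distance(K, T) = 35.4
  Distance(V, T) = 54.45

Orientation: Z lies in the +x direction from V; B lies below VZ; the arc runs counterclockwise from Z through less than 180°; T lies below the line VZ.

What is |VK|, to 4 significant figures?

45.44

Checks: ∠(BZ, ZV) = 90.00° ✓; |BK| = 9.900 ✓; ∠(BK, KT) = 90.00° ✓; |KT| = 35.40 ✓; |VT| = 54.45 ✓.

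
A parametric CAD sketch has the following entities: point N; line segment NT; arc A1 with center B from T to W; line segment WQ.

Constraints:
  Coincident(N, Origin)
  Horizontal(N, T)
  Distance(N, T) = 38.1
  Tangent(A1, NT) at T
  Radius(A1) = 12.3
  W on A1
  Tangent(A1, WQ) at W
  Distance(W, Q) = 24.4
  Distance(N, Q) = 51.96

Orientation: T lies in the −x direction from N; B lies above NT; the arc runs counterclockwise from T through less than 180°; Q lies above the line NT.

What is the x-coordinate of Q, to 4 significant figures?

-33.98

Checks: |BW| = 12.30 ✓; ∠(BW, WQ) = 90.00° ✓; |WQ| = 24.40 ✓; |NQ| = 51.96 ✓.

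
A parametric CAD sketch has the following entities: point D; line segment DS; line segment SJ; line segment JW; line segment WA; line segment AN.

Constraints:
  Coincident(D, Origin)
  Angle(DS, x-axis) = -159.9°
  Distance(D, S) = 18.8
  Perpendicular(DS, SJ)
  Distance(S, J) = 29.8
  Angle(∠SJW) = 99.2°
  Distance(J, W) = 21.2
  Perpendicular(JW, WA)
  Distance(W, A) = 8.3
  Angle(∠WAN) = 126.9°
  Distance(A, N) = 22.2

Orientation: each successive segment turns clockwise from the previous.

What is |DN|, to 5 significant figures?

14.951

D is at the origin; DS runs at -159.9° with length 18.8, so S = (-17.655, -6.4608). The perpendicularity gives SJ at right angles to DS, so SJ runs at 110.10°; with |SJ| = 29.8, J = (-27.896, 21.524). ∠SJW = 99.2° gives JW at 29.300° from the x-axis; with |JW| = 21.2, W = (-9.4082, 31.899). The perpendicularity gives WA at right angles to JW, so WA runs at -60.700°; with |WA| = 8.3, A = (-5.3463, 24.661). ∠WAN = 126.9° gives AN at -113.80° from the x-axis; with |AN| = 22.2, N = (-14.305, 4.3488). Then |DN| = |N − D| = 14.951.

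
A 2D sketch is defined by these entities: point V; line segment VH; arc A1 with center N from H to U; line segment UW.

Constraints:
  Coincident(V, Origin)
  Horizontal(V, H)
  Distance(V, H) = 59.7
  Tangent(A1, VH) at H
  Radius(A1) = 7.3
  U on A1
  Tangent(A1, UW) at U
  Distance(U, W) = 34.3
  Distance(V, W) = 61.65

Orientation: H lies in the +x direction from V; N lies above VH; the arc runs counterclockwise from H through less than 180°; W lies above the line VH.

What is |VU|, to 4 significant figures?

66.76

V is at the origin; V and H share the same y with |VH| = 59.7 and H on the +x side, so H = (59.70, 0.000). Tangency of A1 to VH means the radius NH is perpendicular to VH, so N = H + (0, 7.3) = (59.70, 7.300). Since NU ⟂ UW (tangency), |NW| = √(7.3² + 34.3²) = 35.07 regardless of where U sits on A1. So W lies on both circle(V, 61.65) and circle(N, 35.07); the above-VH intersection is W = (46.94, 39.97). U is the foot of the tangent from W: U = (65.80, 11.31).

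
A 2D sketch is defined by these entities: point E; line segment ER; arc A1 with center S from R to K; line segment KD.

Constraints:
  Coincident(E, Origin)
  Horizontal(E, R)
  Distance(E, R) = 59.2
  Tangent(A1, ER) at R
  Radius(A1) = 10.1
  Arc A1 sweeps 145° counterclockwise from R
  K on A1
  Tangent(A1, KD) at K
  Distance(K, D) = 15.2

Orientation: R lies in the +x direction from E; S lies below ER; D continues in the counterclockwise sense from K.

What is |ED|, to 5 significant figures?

71.213

E is at the origin; E and R share the same y with |ER| = 59.2 and R on the +x side, so R = (59.200, 0.0000). Tangency of A1 to ER means the radius SR is perpendicular to ER, so S = R + (0, -10.1) = (59.200, -10.100). On A1, R sits at bearing 90° from S; a 145° counterclockwise sweep puts K at bearing 235°, so K = S + 10.1·(cos 235°, sin 235°) = (53.407, -18.373). Since A1 is tangent to KD there, SK ⟂ KD, so KD runs along (−sin 235°, cos 235°); with |KD| = 15.2, D = (65.858, -27.092). Then |ED| = |D − E| = 71.213.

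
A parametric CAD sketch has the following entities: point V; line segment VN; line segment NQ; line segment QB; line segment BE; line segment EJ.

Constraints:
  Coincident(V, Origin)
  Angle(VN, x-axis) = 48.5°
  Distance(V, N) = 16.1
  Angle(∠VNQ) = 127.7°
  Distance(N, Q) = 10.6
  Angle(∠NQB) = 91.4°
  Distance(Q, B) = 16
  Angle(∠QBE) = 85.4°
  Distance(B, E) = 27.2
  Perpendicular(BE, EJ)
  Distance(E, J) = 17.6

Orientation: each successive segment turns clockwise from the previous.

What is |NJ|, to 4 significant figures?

15.50

V is at the origin; VN runs at 48.5° with length 16.1, so N = (10.67, 12.06). ∠VNQ = 127.7° gives NQ at -3.800° from the x-axis; with |NQ| = 10.6, Q = (21.24, 11.36). ∠NQB = 91.4° gives QB at -92.40° from the x-axis; with |QB| = 16.0, B = (20.57, -4.630). ∠QBE = 85.4° gives BE at 173.0° from the x-axis; with |BE| = 27.2, E = (-6.422, -1.315). BE ⟂ EJ, so EJ runs at 83.00°; with |EJ| = 17.6, J = (-4.277, 16.15). Then |NJ| = |J − N| = 15.50.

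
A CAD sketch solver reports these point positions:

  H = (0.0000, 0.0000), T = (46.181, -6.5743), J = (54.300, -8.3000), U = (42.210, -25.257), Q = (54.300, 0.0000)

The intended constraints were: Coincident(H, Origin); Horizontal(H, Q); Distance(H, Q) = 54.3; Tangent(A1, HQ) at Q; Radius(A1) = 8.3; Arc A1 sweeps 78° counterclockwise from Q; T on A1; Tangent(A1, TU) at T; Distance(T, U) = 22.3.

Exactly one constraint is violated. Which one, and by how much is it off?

Distance(T, U) = 22.3 — off by 3.20.

H = (0.00, 0.00) ✓; H.y = 0.00, Q.y = 0.00 ✓; |HQ| = 54.30 ✓; ∠(JQ, QH) = 90.00° ✓; |JQ| = 8.300 ✓; bearing(J→T) − bearing(J→Q) = 78.00° ✓; |JT| = 8.300 ✓; ∠(JT, TU) = 90.00° ✓; |TU| = 19.10 ✗.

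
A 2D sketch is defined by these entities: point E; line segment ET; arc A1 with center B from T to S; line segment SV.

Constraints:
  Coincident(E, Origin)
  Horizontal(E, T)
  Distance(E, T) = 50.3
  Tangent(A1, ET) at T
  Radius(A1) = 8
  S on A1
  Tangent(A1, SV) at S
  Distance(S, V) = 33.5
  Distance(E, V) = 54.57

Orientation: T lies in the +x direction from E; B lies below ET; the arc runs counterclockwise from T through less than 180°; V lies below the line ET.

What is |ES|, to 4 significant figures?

42.93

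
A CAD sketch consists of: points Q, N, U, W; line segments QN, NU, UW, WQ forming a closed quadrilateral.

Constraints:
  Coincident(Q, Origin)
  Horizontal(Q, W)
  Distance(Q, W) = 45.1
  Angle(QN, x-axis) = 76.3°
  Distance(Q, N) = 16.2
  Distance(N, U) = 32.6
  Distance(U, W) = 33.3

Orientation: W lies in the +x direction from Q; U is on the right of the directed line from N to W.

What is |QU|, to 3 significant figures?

21.3

Checks: |NU| = 32.60 ✓; |UW| = 33.30 ✓.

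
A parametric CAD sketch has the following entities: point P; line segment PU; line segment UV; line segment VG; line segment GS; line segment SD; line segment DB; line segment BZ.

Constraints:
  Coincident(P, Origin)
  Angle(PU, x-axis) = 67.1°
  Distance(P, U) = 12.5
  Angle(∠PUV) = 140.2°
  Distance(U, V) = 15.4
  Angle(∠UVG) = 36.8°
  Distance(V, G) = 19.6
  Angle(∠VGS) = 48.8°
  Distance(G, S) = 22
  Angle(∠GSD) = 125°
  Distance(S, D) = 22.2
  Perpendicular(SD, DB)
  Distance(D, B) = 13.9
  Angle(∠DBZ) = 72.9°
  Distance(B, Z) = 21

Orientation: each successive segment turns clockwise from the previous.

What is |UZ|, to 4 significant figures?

8.524

SD ⟂ DB, so DB runs at -32.10°; with |DB| = 13.9, B = (25.00, 32.63). ∠DBZ = 72.9° gives BZ at -139.2° from the x-axis; with |BZ| = 21.0, Z = (9.102, 18.91). Then |UZ| = |Z − U| = 8.524.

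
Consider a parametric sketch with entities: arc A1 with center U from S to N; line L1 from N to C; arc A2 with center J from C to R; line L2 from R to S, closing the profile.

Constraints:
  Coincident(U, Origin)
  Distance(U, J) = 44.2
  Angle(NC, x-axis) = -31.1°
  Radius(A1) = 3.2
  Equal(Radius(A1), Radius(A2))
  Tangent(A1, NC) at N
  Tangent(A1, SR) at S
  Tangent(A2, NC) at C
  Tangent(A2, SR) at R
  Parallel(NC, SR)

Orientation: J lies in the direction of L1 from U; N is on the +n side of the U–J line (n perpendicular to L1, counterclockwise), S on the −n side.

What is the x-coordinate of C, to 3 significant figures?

39.5

The slot axis is L1's direction at -31.1°, so u = (cos -31.1°, sin -31.1°) = (0.856, -0.517) and n = (−sin -31.1°, cos -31.1°) = (0.517, 0.856). U is at the origin and J lies 44.2 along u from U, so J = 44.2·u = (37.8, -22.8). Tangency of A1 to both parallel lines with radius 3.2 puts N and S at U ± 3.2·n: N = (1.65, 2.74), S = (-1.65, -2.74). Equal radii place C and R the same way about J: C = J + 3.2·n = (39.5, -20.1), R = J − 3.2·n = (36.2, -25.6). So C.x = 39.5.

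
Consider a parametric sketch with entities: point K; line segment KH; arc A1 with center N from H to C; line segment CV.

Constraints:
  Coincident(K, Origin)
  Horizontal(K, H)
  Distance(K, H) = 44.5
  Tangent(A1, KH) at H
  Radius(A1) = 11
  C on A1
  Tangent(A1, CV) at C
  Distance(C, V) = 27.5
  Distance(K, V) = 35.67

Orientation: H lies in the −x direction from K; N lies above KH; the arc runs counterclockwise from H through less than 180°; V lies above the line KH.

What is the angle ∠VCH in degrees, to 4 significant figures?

150.5°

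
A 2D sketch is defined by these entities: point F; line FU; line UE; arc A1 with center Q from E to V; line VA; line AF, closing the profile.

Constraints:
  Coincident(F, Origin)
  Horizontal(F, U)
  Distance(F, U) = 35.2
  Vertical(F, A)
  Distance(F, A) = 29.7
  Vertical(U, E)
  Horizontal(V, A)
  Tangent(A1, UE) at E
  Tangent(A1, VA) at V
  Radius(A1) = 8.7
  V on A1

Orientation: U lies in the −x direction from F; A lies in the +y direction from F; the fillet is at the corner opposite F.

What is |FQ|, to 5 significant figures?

33.812

F is at the origin; FU is horizontal with |FU| = 35.2 and U on the −x side, so U = (-35.200, 0.0000). FA is vertical with |FA| = 29.7 and A on the +y side, so A = (0.0000, 29.700). The virtual corner opposite F is at (-35.200, 29.700). Since A1 is tangent to UE there, QE ⟂ UE and A1 meets VA tangentially, so QV is at right angles to VA, with radius 8.7, so the center Q sits 8.7 in from both sides at Q = (-26.500, 21.000). Then |FQ| = |Q − F| = 33.812.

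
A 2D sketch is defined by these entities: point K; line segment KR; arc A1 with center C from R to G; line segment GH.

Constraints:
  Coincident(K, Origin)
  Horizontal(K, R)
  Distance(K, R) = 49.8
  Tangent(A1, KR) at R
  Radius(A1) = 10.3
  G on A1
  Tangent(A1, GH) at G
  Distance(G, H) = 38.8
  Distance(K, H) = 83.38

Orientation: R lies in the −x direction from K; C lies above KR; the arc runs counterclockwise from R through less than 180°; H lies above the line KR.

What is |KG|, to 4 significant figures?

46.11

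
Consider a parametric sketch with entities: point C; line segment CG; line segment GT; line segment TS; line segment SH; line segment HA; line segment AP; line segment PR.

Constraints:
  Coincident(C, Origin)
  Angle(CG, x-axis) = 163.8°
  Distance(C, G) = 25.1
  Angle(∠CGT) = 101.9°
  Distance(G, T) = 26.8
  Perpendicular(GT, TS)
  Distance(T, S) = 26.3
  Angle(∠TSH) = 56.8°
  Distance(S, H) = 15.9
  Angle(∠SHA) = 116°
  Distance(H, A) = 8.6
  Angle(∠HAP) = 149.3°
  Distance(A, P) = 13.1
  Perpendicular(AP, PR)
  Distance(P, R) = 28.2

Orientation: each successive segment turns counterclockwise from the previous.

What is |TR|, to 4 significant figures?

24.17

∠HAP = 149.3° gives AP at -170.2° from the x-axis; with |AP| = 13.1, P = (-35.88, -12.35). AP ⟂ PR, so PR runs at -80.20°; with |PR| = 28.2, R = (-31.08, -40.14). Then |TR| = |R − T| = 24.17.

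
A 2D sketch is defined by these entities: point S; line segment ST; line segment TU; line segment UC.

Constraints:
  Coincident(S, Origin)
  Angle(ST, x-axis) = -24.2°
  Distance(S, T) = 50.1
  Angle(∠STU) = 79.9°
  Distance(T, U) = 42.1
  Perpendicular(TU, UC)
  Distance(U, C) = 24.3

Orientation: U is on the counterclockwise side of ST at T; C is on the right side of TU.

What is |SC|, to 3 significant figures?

80.8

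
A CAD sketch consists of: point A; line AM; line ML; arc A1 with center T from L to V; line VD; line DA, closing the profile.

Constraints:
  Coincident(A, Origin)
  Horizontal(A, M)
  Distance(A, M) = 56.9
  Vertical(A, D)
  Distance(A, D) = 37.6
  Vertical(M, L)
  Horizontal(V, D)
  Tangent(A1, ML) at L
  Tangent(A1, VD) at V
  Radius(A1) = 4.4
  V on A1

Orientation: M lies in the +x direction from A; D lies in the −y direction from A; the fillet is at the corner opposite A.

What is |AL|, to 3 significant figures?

65.9

A is at the origin; A and M share the same y with |AM| = 56.9 and M on the +x side, so M = (56.9, 0.00). A and D share the same x with |AD| = 37.6 and D on the −y side, so D = (0.00, -37.6). The virtual corner opposite A is at (56.9, -37.6). A1 meets ML tangentially, so TL is at right angles to ML and the tangent condition forces TV to be normal to VD, with radius 4.4, so the center T sits 4.4 in from both sides at T = (52.5, -33.2). That places the tangent points at L = (56.9, -33.2) on ML and V = (52.5, -37.6) on VD. Then |AL| = |L − A| = 65.9.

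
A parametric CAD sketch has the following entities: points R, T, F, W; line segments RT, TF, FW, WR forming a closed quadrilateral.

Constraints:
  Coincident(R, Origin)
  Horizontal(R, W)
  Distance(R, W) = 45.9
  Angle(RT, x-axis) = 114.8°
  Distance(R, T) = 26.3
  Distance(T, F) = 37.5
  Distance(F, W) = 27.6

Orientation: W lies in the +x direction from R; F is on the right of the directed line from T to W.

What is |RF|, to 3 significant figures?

18.3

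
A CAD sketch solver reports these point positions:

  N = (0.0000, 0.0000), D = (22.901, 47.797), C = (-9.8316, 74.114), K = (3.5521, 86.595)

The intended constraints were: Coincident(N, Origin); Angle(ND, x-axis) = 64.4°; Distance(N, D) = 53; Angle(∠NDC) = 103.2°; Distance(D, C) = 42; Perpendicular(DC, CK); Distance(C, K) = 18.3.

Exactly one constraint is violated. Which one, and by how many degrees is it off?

Perpendicular(DC, CK) — off by 8.20°.

N = (0.00, 0.00) ✓; ND at 64.40° ✓; |ND| = 53.00 ✓; ∠NDC = 103.2° ✓; |DC| = 42.00 ✓; ∠(DC, CK) = 98.20° ✗; |CK| = 18.30 ✓.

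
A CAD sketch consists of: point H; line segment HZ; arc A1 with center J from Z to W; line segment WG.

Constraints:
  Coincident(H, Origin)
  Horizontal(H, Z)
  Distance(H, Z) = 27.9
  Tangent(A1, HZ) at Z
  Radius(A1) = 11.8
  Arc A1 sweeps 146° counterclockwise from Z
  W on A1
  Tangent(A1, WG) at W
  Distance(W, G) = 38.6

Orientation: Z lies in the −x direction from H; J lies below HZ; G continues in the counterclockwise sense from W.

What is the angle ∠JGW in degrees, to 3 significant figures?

17.0°

H is at the origin; HZ is horizontal with |HZ| = 27.9 and Z on the −x side, so Z = (-27.9, 0.00). The tangent condition forces JZ to be normal to HZ, so J = Z + (0, -11.8) = (-27.9, -11.8). On A1, Z sits at bearing 90° from J; a 146° counterclockwise sweep puts W at bearing 236°, so W = J + 11.8·(cos 236°, sin 236°) = (-34.5, -21.6). Since A1 is tangent to WG there, JW ⟂ WG, so WG runs along (−sin 236°, cos 236°); with |WG| = 38.6, G = (-2.50, -43.2). Then cos ∠JGW = GJ·GW / (|GJ||GW|), giving 17.0°.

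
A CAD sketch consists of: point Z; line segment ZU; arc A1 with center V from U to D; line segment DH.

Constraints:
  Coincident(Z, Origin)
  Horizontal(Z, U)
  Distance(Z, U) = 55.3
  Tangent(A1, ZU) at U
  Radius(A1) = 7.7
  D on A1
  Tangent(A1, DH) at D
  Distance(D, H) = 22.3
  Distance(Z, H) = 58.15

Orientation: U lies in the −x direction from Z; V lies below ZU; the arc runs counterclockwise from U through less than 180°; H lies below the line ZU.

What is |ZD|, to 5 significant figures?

62.875

Checks: Z.y = 0.00, U.y = 0.00 ✓; |ZU| = 55.30 ✓; |VD| = 7.700 ✓; ∠(VD, DH) = 90.00° ✓; |DH| = 22.30 ✓; |ZH| = 58.15 ✓.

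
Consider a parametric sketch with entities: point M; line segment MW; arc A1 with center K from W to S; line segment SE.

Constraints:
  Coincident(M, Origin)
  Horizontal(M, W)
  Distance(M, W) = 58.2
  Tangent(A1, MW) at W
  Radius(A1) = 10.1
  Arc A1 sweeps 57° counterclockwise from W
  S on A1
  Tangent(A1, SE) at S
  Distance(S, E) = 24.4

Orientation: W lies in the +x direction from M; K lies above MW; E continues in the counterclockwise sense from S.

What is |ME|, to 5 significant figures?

83.796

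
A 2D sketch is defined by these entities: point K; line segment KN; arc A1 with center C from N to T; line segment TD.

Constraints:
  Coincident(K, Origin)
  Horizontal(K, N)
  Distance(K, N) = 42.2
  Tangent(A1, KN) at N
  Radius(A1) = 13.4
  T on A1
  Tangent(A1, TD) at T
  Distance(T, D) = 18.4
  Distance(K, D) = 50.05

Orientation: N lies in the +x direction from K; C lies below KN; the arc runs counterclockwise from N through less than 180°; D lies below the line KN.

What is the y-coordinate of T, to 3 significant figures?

-17.8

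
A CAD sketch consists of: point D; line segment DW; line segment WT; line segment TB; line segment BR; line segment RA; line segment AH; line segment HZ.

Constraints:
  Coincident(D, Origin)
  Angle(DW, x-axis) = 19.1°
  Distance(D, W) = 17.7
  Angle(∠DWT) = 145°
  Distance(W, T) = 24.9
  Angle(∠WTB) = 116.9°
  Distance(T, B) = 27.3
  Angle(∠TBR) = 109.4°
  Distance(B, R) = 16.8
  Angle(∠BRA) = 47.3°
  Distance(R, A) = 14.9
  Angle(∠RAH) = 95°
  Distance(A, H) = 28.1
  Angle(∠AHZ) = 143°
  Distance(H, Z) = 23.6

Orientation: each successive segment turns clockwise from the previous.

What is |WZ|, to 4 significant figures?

78.65

D is at the origin; DW runs at 19.1° with length 17.7, so W = (16.73, 5.792). ∠DWT = 145.0° gives WT at -15.90° from the x-axis; with |WT| = 24.9, T = (40.67, -1.030). ∠WTB = 116.9° gives TB at -79.00° from the x-axis; with |TB| = 27.3, B = (45.88, -27.83). ∠TBR = 109.4° gives BR at -149.6° from the x-axis; with |BR| = 16.8, R = (31.39, -36.33). ∠BRA = 47.3° gives RA at 77.70° from the x-axis; with |RA| = 14.9, A = (34.57, -21.77). ∠RAH = 95.0° gives AH at -7.300° from the x-axis; with |AH| = 28.1, H = (62.44, -25.34). ∠AHZ = 143.0° gives HZ at -44.30° from the x-axis; with |HZ| = 23.6, Z = (79.33, -41.82). Then |WZ| = |Z − W| = 78.65.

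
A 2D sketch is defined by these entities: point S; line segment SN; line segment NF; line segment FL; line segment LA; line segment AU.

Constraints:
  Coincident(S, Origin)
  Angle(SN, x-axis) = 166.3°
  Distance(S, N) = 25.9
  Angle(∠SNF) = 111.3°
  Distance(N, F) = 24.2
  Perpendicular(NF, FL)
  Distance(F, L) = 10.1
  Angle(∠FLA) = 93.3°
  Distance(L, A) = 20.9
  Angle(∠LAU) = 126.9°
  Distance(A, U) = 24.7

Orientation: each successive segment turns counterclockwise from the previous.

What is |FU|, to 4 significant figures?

37.58

S is at the origin; SN runs at 166.3° with length 25.9, so N = (-25.16, 6.134). ∠SNF = 111.3° gives NF at -125.0° from the x-axis; with |NF| = 24.2, F = (-39.04, -13.69). NF ⟂ FL, so FL runs at -35.00°; with |FL| = 10.1, L = (-30.77, -19.48). ∠FLA = 93.3° gives LA at 51.70° from the x-axis; with |LA| = 20.9, A = (-17.82, -3.081). ∠LAU = 126.9° gives AU at 104.8° from the x-axis; with |AU| = 24.7, U = (-24.13, 20.80). Then |FU| = |U − F| = 37.58.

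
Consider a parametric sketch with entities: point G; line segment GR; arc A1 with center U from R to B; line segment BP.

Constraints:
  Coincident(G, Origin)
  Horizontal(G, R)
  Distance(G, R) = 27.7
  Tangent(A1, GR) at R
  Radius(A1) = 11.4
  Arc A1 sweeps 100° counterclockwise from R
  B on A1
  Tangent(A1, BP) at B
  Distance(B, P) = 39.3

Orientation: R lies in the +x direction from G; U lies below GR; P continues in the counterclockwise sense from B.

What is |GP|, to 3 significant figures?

57.1

G is at the origin; GR is horizontal with |GR| = 27.7 and R on the +x side, so R = (27.7, 0.00). Tangency of A1 to GR means the radius UR is perpendicular to GR, so U = R + (0, -11.4) = (27.7, -11.4). On A1, R sits at bearing 90° from U; a 100° counterclockwise sweep puts B at bearing 190°, so B = U + 11.4·(cos 190°, sin 190°) = (16.5, -13.4). The tangent condition forces UB to be normal to BP, so BP runs along (−sin 190°, cos 190°); with |BP| = 39.3, P = (23.3, -52.1). Then |GP| = |P − G| = 57.1.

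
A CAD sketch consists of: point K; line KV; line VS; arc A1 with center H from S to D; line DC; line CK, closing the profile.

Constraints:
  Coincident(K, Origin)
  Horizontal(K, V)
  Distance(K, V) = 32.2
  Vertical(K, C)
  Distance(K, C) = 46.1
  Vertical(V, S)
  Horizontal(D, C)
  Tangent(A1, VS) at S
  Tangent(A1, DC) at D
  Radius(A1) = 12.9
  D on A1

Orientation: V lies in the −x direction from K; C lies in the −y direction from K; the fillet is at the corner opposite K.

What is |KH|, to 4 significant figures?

38.40

K is at the origin; K and V share the same y with |KV| = 32.2 and V on the −x side, so V = (-32.20, 0.000). K and C share the same x with |KC| = 46.1 and C on the −y side, so C = (0.000, -46.10). The virtual corner opposite K is at (-32.20, -46.10). Tangency of A1 to VS means the radius HS is perpendicular to VS and since A1 is tangent to DC there, HD ⟂ DC, with radius 12.9, so the center H sits 12.9 in from both sides at H = (-19.30, -33.20). Then |KH| = |H − K| = 38.40.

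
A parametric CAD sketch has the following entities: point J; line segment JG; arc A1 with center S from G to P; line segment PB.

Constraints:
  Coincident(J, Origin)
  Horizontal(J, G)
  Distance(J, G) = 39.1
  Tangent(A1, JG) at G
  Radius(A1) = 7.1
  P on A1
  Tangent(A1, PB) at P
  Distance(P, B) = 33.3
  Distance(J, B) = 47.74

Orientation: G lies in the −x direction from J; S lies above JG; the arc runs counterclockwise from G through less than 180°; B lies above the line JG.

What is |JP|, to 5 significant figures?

32.646

J is at the origin; J and G share the same y with |JG| = 39.1 and G on the −x side, so G = (-39.100, 0.0000). The tangent condition forces SG to be normal to JG, so S = G + (0, 7.1) = (-39.100, 7.1000). Since SP ⟂ PB (tangency), |SB| = √(7.1² + 33.3²) = 34.048 regardless of where P sits on A1. So B lies on both circle(J, 47.74) and circle(S, 34.048); the above-JG intersection is B = (-27.418, 39.082). P is the foot of the tangent from B: P = (-32.070, 6.1082).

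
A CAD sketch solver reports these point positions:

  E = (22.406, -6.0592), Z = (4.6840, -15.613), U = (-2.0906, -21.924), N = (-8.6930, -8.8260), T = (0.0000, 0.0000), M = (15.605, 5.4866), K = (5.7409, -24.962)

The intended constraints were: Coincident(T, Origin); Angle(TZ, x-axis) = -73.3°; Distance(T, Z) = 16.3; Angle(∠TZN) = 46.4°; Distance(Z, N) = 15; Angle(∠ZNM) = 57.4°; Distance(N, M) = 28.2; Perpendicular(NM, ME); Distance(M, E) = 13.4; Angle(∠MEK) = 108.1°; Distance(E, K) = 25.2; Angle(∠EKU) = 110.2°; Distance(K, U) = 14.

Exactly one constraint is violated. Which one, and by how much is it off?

Distance(K, U) = 14 — off by 5.60.

T = (0.00, 0.00) ✓; TZ at -73.30° ✓; |TZ| = 16.30 ✓; ∠TZN = 46.40° ✓; |ZN| = 15.00 ✓; ∠ZNM = 57.40° ✓; |NM| = 28.20 ✓; ∠(NM, ME) = 90.00° ✓; |ME| = 13.40 ✓; ∠MEK = 108.1° ✓; |EK| = 25.20 ✓; ∠EKU = 110.2° ✓; |KU| = 8.400 ✗.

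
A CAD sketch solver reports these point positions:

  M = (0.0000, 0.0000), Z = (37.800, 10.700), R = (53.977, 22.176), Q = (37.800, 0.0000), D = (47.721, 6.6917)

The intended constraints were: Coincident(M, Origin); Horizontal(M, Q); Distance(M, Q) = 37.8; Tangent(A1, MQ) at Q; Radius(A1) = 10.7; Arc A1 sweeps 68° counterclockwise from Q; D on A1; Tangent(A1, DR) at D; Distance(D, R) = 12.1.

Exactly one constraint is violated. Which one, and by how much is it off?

Distance(D, R) = 12.1 — off by 4.60.

M = (0.00, 0.00) ✓; M.y = 0.00, Q.y = 0.00 ✓; |MQ| = 37.80 ✓; ∠(ZQ, QM) = 90.00° ✓; |ZQ| = 10.70 ✓; bearing(Z→D) − bearing(Z→Q) = 68.00° ✓; |ZD| = 10.70 ✓; ∠(ZD, DR) = 90.00° ✓; |DR| = 16.70 ✗.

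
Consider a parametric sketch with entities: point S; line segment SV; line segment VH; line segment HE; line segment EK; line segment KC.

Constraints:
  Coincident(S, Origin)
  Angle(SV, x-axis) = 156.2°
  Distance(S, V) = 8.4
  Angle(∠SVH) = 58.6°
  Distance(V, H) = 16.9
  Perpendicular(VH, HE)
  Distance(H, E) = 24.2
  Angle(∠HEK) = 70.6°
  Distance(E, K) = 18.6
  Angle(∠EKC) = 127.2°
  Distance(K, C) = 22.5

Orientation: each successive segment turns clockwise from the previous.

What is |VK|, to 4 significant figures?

18.03

The perpendicularity gives HE at right angles to VH, so HE runs at -55.20°; with |HE| = 24.2, E = (20.00, -6.837). ∠HEK = 70.6° gives EK at -164.6° from the x-axis; with |EK| = 18.6, K = (2.071, -11.78). Then |VK| = |K − V| = 18.03.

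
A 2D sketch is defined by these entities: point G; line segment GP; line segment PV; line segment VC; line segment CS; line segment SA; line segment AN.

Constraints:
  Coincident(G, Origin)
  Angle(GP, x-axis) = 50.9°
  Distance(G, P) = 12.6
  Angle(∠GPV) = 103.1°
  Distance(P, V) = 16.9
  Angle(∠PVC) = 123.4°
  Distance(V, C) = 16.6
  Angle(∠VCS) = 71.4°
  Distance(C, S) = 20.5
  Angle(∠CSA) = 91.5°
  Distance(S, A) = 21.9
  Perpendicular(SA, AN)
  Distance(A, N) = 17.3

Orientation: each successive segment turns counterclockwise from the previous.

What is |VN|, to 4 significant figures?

6.784

G is at the origin; GP runs at 50.9° with length 12.6, so P = (7.947, 9.778). ∠GPV = 103.1° gives PV at 127.8° from the x-axis; with |PV| = 16.9, V = (-2.412, 23.13). ∠PVC = 123.4° gives VC at -175.6° from the x-axis; with |VC| = 16.6, C = (-18.96, 21.86). ∠VCS = 71.4° gives CS at -67.00° from the x-axis; with |CS| = 20.5, S = (-10.95, 2.988). ∠CSA = 91.5° gives SA at 21.50° from the x-axis; with |SA| = 21.9, A = (9.423, 11.01). SA ⟂ AN, so AN runs at 111.5°; with |AN| = 17.3, N = (3.083, 27.11). Then |VN| = |N − V| = 6.784.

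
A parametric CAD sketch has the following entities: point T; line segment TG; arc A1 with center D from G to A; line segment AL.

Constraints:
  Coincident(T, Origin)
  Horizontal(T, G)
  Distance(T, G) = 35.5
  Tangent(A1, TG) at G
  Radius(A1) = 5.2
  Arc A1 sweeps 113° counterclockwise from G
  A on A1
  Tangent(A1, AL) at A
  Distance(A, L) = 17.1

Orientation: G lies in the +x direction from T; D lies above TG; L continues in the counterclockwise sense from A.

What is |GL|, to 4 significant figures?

23.05

T is at the origin; TG is horizontal with |TG| = 35.5 and G on the +x side, so G = (35.50, 0.000). The tangent condition forces DG to be normal to TG, so D = G + (0, 5.2) = (35.50, 5.200). On A1, G sits at bearing -90° from D; a 113° counterclockwise sweep puts A at bearing 23°, so A = D + 5.2·(cos 23°, sin 23°) = (40.29, 7.232). Tangency of A1 to AL means the radius DA is perpendicular to AL, so AL runs along (−sin 23°, cos 23°); with |AL| = 17.1, L = (33.61, 22.97). Then |GL| = |L − G| = 23.05.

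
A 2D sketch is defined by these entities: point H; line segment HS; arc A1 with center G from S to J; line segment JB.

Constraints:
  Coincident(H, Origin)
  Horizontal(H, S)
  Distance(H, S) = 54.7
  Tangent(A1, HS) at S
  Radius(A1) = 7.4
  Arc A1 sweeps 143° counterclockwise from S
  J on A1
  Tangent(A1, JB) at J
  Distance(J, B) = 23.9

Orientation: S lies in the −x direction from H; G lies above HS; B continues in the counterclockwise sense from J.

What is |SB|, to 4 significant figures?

31.32

H is at the origin; HS is horizontal with |HS| = 54.7 and S on the −x side, so S = (-54.70, 0.000). Since A1 is tangent to HS there, GS ⟂ HS, so G = S + (0, 7.4) = (-54.70, 7.400). On A1, S sits at bearing -90° from G; a 143° counterclockwise sweep puts J at bearing 53°, so J = G + 7.4·(cos 53°, sin 53°) = (-50.25, 13.31). Tangency of A1 to JB means the radius GJ is perpendicular to JB, so JB runs along (−sin 53°, cos 53°); with |JB| = 23.9, B = (-69.33, 27.69). Then |SB| = |B − S| = 31.32.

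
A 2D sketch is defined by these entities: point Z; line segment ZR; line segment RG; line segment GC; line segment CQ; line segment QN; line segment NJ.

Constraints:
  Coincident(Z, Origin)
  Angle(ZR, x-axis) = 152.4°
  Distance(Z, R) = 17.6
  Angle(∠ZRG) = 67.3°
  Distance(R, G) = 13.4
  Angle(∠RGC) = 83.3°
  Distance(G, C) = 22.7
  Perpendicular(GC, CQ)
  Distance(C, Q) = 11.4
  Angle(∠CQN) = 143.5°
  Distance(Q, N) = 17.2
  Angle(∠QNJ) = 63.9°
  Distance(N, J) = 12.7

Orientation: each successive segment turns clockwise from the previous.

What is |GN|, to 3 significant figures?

28.1

Z is at the origin; ZR runs at 152.4° with length 17.6, so R = (-15.6, 8.15). ∠ZRG = 67.3° gives RG at 39.7° from the x-axis; with |RG| = 13.4, G = (-5.29, 16.7). ∠RGC = 83.3° gives GC at -57.0° from the x-axis; with |GC| = 22.7, C = (7.08, -2.32). GC ⟂ CQ, so CQ runs at -147°; with |CQ| = 11.4, Q = (-2.48, -8.53). ∠CQN = 143.5° gives QN at 176° from the x-axis; with |QN| = 17.2, N = (-19.7, -7.48). Then |GN| = |N − G| = 28.1.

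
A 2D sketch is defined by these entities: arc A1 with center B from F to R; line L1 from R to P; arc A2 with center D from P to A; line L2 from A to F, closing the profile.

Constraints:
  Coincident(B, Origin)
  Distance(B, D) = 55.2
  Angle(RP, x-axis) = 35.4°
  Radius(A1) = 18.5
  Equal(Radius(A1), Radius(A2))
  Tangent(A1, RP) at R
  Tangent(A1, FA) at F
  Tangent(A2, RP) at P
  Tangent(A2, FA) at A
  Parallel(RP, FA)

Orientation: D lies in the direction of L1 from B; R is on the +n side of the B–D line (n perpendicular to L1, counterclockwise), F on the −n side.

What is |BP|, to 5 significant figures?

58.218

The slot axis is L1's direction at 35.4°, so u = (cos 35.4°, sin 35.4°) = (0.81513, 0.57928) and n = (−sin 35.4°, cos 35.4°) = (-0.57928, 0.81513). B is at the origin and D lies 55.2 along u from B, so D = 55.2·u = (44.995, 31.976). Tangency of A1 to both parallel lines with radius 18.5 puts R and F at B ± 18.5·n: R = (-10.717, 15.080), F = (10.717, -15.080). Equal radii place P and A the same way about D: P = D + 18.5·n = (34.278, 47.056), A = D − 18.5·n = (55.712, 16.896). Then |BP| = |P − B| = 58.218.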